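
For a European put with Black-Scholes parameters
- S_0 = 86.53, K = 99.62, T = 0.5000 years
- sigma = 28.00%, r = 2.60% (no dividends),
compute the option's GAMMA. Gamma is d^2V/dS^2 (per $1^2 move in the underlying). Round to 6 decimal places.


Answer: Gamma = 0.020052

Derivation:
d1 = -0.5468550351; d2 = -0.7448449339
phi(d1) = 0.3435358699; exp(-qT) = 1.0000000000; exp(-rT) = 0.9870841350
Gamma = exp(-qT) * phi(d1) / (S * sigma * sqrt(T)) = 1.0000000000 * 0.3435358699 / (86.5300 * 0.2800 * 0.7071067812) = 0.020052


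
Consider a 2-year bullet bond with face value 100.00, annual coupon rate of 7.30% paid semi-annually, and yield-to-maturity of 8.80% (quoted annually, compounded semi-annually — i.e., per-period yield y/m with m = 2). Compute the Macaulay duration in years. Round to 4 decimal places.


Coupon per period c = face * coupon_rate / m = 3.650000
Periods per year m = 2; per-period yield y/m = 0.044000
Number of cashflows N = 4
Cashflows (t years, CF_t, discount factor 1/(1+y/m)^(m*t), PV):
  t = 0.5000: CF_t = 3.650000, DF = 0.957854, PV = 3.496169
  t = 1.0000: CF_t = 3.650000, DF = 0.917485, PV = 3.348820
  t = 1.5000: CF_t = 3.650000, DF = 0.878817, PV = 3.207682
  t = 2.0000: CF_t = 103.650000, DF = 0.841779, PV = 87.250377
Price P = sum_t PV_t = 97.303048
Macaulay numerator sum_t t * PV_t:
  t * PV_t at t = 0.5000: 1.748084
  t * PV_t at t = 1.0000: 3.348820
  t * PV_t at t = 1.5000: 4.811524
  t * PV_t at t = 2.0000: 174.500754
Macaulay duration D = (sum_t t * PV_t) / P = 184.409182 / 97.303048 = 1.895205

Answer: Macaulay duration = 1.8952 years


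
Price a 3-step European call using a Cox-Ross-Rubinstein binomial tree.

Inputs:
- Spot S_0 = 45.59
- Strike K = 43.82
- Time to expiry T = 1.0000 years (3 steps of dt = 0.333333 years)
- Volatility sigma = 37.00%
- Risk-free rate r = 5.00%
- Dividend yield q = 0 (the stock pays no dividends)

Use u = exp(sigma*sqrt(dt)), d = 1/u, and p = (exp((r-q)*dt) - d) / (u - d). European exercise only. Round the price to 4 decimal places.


dt = T/N = 0.333333
u = exp(sigma*sqrt(dt)) = 1.238152; d = 1/u = 0.807656
p = (exp((r-q)*dt) - d) / (u - d) = 0.485837
Discount per step: exp(-r*dt) = 0.983471
Stock lattice S(k, i) with i counting down-moves:
  k=0: S(0,0) = 45.5900
  k=1: S(1,0) = 56.4473; S(1,1) = 36.8210
  k=2: S(2,0) = 69.8904; S(2,1) = 45.5900; S(2,2) = 29.7387
  k=3: S(3,0) = 86.5348; S(3,1) = 56.4473; S(3,2) = 36.8210; S(3,3) = 24.0186
Terminal payoffs V(N, i) = max(S_T - K, 0):
  V(3,0) = 42.714847; V(3,1) = 12.627330; V(3,2) = 0.000000; V(3,3) = 0.000000
Backward induction: V(k, i) = exp(-r*dt) * [p * V(k+1, i) + (1-p) * V(k+1, i+1)].
  V(2,0) = exp(-r*dt) * [p*42.714847 + (1-p)*12.627330] = 26.794631
  V(2,1) = exp(-r*dt) * [p*12.627330 + (1-p)*0.000000] = 6.033421
  V(2,2) = exp(-r*dt) * [p*0.000000 + (1-p)*0.000000] = 0.000000
  V(1,0) = exp(-r*dt) * [p*26.794631 + (1-p)*6.033421] = 15.853540
  V(1,1) = exp(-r*dt) * [p*6.033421 + (1-p)*0.000000] = 2.882808
  V(0,0) = exp(-r*dt) * [p*15.853540 + (1-p)*2.882808] = 9.032660

Answer: Price = V(0,0) = 9.0327


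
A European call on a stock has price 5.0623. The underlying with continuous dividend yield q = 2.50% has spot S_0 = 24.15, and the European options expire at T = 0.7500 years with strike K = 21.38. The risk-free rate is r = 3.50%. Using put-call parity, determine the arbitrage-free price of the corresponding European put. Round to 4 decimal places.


Answer: Put price = 2.1870

Derivation:
Put-call parity: C - P = S_0 * exp(-qT) - K * exp(-rT).
S_0 * exp(-qT) = 24.1500 * 0.98142469 = 23.70140621
K * exp(-rT) = 21.3800 * 0.97409154 = 20.82607705
P = C - S*exp(-qT) + K*exp(-rT)
P = 5.0623 - 23.70140621 + 20.82607705 = 2.1870


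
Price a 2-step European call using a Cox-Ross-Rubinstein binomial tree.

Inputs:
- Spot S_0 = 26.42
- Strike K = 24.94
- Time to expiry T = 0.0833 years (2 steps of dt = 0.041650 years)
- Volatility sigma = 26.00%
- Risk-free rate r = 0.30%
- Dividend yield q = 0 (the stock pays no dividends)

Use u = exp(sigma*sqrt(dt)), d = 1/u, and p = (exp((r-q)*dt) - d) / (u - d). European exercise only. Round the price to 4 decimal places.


Answer: Price = V(0,0) = 1.7956

Derivation:
dt = T/N = 0.041650
u = exp(sigma*sqrt(dt)) = 1.054495; d = 1/u = 0.948322
p = (exp((r-q)*dt) - d) / (u - d) = 0.487915
Discount per step: exp(-r*dt) = 0.999875
Stock lattice S(k, i) with i counting down-moves:
  k=0: S(0,0) = 26.4200
  k=1: S(1,0) = 27.8597; S(1,1) = 25.0547
  k=2: S(2,0) = 29.3780; S(2,1) = 26.4200; S(2,2) = 23.7599
Terminal payoffs V(N, i) = max(S_T - K, 0):
  V(2,0) = 4.437957; V(2,1) = 1.480000; V(2,2) = 0.000000
Backward induction: V(k, i) = exp(-r*dt) * [p * V(k+1, i) + (1-p) * V(k+1, i+1)].
  V(1,0) = exp(-r*dt) * [p*4.437957 + (1-p)*1.480000] = 2.922865
  V(1,1) = exp(-r*dt) * [p*1.480000 + (1-p)*0.000000] = 0.722023
  V(0,0) = exp(-r*dt) * [p*2.922865 + (1-p)*0.722023] = 1.795622


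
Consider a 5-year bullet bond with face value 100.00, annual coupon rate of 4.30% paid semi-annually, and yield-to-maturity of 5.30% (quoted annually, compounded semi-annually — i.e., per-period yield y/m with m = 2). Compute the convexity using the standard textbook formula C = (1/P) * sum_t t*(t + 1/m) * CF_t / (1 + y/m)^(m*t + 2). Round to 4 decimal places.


Coupon per period c = face * coupon_rate / m = 2.150000
Periods per year m = 2; per-period yield y/m = 0.026500
Number of cashflows N = 10
Cashflows (t years, CF_t, discount factor 1/(1+y/m)^(m*t), PV):
  t = 0.5000: CF_t = 2.150000, DF = 0.974184, PV = 2.094496
  t = 1.0000: CF_t = 2.150000, DF = 0.949035, PV = 2.040425
  t = 1.5000: CF_t = 2.150000, DF = 0.924535, PV = 1.987749
  t = 2.0000: CF_t = 2.150000, DF = 0.900667, PV = 1.936434
  t = 2.5000: CF_t = 2.150000, DF = 0.877415, PV = 1.886443
  t = 3.0000: CF_t = 2.150000, DF = 0.854764, PV = 1.837743
  t = 3.5000: CF_t = 2.150000, DF = 0.832698, PV = 1.790300
  t = 4.0000: CF_t = 2.150000, DF = 0.811201, PV = 1.744082
  t = 4.5000: CF_t = 2.150000, DF = 0.790259, PV = 1.699057
  t = 5.0000: CF_t = 102.150000, DF = 0.769858, PV = 78.640965
Price P = sum_t PV_t = 95.657693
Convexity numerator sum_t t*(t + 1/m) * CF_t / (1+y/m)^(m*t + 2):
  t = 0.5000: term = 0.993875
  t = 1.0000: term = 2.904651
  t = 1.5000: term = 5.659329
  t = 2.0000: term = 9.188714
  t = 2.5000: term = 13.427249
  t = 3.0000: term = 18.312858
  t = 3.5000: term = 23.786794
  t = 4.0000: term = 29.793493
  t = 4.5000: term = 36.280435
  t = 5.0000: term = 2052.407629
Convexity = (1/P) * sum = 2192.755027 / 95.657693 = 22.922935

Answer: Convexity = 22.9229


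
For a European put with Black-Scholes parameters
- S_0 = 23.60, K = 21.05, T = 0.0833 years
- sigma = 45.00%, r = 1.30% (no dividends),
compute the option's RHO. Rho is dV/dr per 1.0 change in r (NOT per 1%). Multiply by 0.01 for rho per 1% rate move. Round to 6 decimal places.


d1 = 0.9536899374; d2 = 0.8238121102
phi(d1) = 0.2531683031; exp(-qT) = 1.0000000000; exp(-rT) = 0.9989176861
N(-d2) = 0.2050231627
Rho = -K*T*exp(-rT)*N(-d2) = -21.0500 * 0.0833 * 0.9989176861 * 0.2050231627 = -0.359112

Answer: Rho = -0.359112


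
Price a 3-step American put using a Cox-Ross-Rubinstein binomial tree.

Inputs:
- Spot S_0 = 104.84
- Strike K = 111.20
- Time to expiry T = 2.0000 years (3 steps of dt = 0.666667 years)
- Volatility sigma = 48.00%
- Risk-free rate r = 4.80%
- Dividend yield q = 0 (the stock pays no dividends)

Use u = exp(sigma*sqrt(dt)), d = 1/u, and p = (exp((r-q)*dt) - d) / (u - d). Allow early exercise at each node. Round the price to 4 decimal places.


Answer: Price = V(0,0) = 28.4500

Derivation:
dt = T/N = 0.666667
u = exp(sigma*sqrt(dt)) = 1.479817; d = 1/u = 0.675759
p = (exp((r-q)*dt) - d) / (u - d) = 0.443697
Discount per step: exp(-r*dt) = 0.968507
Stock lattice S(k, i) with i counting down-moves:
  k=0: S(0,0) = 104.8400
  k=1: S(1,0) = 155.1440; S(1,1) = 70.8466
  k=2: S(2,0) = 229.5847; S(2,1) = 104.8400; S(2,2) = 47.8752
  k=3: S(3,0) = 339.7433; S(3,1) = 155.1440; S(3,2) = 70.8466; S(3,3) = 32.3521
Terminal payoffs V(N, i) = max(K - S_T, 0):
  V(3,0) = 0.000000; V(3,1) = 0.000000; V(3,2) = 40.353397; V(3,3) = 78.847856
Backward induction: V(k, i) = exp(-r*dt) * [p * V(k+1, i) + (1-p) * V(k+1, i+1)]; then take max(V_cont, immediate exercise) for American.
  V(2,0) = exp(-r*dt) * [p*0.000000 + (1-p)*0.000000] = 0.000000; exercise = 0.000000; V(2,0) = max -> 0.000000
  V(2,1) = exp(-r*dt) * [p*0.000000 + (1-p)*40.353397] = 21.741716; exercise = 6.360000; V(2,1) = max -> 21.741716
  V(2,2) = exp(-r*dt) * [p*40.353397 + (1-p)*78.847856] = 59.822682; exercise = 63.324750; V(2,2) = max -> 63.324750
  V(1,0) = exp(-r*dt) * [p*0.000000 + (1-p)*21.741716] = 11.714062; exercise = 0.000000; V(1,0) = max -> 11.714062
  V(1,1) = exp(-r*dt) * [p*21.741716 + (1-p)*63.324750] = 43.461218; exercise = 40.353397; V(1,1) = max -> 43.461218
  V(0,0) = exp(-r*dt) * [p*11.714062 + (1-p)*43.461218] = 28.449967; exercise = 6.360000; V(0,0) = max -> 28.449967


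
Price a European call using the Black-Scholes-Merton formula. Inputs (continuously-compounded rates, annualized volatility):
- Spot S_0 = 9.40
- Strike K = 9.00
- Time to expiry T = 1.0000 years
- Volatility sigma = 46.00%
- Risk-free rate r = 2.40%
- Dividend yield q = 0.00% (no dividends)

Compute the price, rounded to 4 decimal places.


Answer: Price = 1.9783

Derivation:
d1 = (ln(S/K) + (r - q + 0.5*sigma^2) * T) / (sigma * sqrt(T)) = 0.37670677
d2 = d1 - sigma * sqrt(T) = -0.08329323
exp(-rT) = 0.97628571; exp(-qT) = 1.00000000
C = S_0 * exp(-qT) * N(d1) - K * exp(-rT) * N(d2)
N(d1) = 0.64680423; N(d2) = 0.46680919
C = 9.4000 * 1.00000000 * 0.64680423 - 9.0000 * 0.97628571 * 0.46680919 = 1.9783


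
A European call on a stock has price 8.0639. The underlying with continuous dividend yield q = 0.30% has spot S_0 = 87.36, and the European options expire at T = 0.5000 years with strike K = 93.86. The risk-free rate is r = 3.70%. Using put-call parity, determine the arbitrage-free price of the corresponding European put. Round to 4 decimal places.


Put-call parity: C - P = S_0 * exp(-qT) - K * exp(-rT).
S_0 * exp(-qT) = 87.3600 * 0.99850112 = 87.22905823
K * exp(-rT) = 93.8600 * 0.98167007 = 92.13955320
P = C - S*exp(-qT) + K*exp(-rT)
P = 8.0639 - 87.22905823 + 92.13955320 = 12.9744

Answer: Put price = 12.9744


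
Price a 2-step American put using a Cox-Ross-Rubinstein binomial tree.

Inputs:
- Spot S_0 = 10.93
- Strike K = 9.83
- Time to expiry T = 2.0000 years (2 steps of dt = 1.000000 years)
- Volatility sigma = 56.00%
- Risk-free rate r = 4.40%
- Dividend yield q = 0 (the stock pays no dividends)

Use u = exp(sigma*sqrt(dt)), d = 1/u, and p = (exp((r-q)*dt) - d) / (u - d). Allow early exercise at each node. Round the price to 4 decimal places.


dt = T/N = 1.000000
u = exp(sigma*sqrt(dt)) = 1.750673; d = 1/u = 0.571209
p = (exp((r-q)*dt) - d) / (u - d) = 0.401685
Discount per step: exp(-r*dt) = 0.956954
Stock lattice S(k, i) with i counting down-moves:
  k=0: S(0,0) = 10.9300
  k=1: S(1,0) = 19.1349; S(1,1) = 6.2433
  k=2: S(2,0) = 33.4989; S(2,1) = 10.9300; S(2,2) = 3.5662
Terminal payoffs V(N, i) = max(K - S_T, 0):
  V(2,0) = 0.000000; V(2,1) = 0.000000; V(2,2) = 6.263762
Backward induction: V(k, i) = exp(-r*dt) * [p * V(k+1, i) + (1-p) * V(k+1, i+1)]; then take max(V_cont, immediate exercise) for American.
  V(1,0) = exp(-r*dt) * [p*0.000000 + (1-p)*0.000000] = 0.000000; exercise = 0.000000; V(1,0) = max -> 0.000000
  V(1,1) = exp(-r*dt) * [p*0.000000 + (1-p)*6.263762] = 3.586376; exercise = 3.586685; V(1,1) = max -> 3.586685
  V(0,0) = exp(-r*dt) * [p*0.000000 + (1-p)*3.586685] = 2.053590; exercise = 0.000000; V(0,0) = max -> 2.053590

Answer: Price = V(0,0) = 2.0536


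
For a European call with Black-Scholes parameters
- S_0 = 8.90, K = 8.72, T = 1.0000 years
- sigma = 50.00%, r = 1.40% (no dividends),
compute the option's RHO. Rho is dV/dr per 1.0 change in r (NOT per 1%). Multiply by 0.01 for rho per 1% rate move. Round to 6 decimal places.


Answer: Rho = 3.681395

Derivation:
d1 = 0.3188640776; d2 = -0.1811359224
phi(d1) = 0.3791680823; exp(-qT) = 1.0000000000; exp(-rT) = 0.9860975443
N(d2) = 0.4281304445
Rho = K*T*exp(-rT)*N(d2) = 8.7200 * 1.0000 * 0.9860975443 * 0.4281304445 = 3.681395


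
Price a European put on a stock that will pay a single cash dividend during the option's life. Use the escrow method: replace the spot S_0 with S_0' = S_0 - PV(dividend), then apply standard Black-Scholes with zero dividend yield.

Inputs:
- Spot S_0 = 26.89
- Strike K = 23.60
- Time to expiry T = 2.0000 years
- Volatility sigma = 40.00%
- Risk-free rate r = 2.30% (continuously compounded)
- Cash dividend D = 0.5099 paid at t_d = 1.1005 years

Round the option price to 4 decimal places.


PV(D) = D * exp(-r * t_d) = 0.5099 * 0.97500615 = 0.49715564
S_0' = S_0 - PV(D) = 26.8900 - 0.49715564 = 26.39284436
d1 = (ln(S_0'/K) + (r + sigma^2/2)*T) / (sigma*sqrt(T)) = 0.56187803
d2 = d1 - sigma*sqrt(T) = -0.00380739
exp(-rT) = 0.95504196
N(-d1) = 0.28709956; N(-d2) = 0.50151893
P = K * exp(-rT) * N(-d2) - S_0' * N(-d1) = 23.6000 * 0.95504196 * 0.50151893 - 26.39284436 * 0.28709956 = 3.7264

Answer: Price = 3.7264


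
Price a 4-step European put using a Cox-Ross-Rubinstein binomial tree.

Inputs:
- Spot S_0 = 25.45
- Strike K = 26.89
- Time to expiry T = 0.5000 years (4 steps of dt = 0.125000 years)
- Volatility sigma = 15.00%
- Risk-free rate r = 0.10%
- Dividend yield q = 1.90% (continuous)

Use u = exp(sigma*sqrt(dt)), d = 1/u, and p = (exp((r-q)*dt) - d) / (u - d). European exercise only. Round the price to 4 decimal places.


Answer: Price = V(0,0) = 2.1855

Derivation:
dt = T/N = 0.125000
u = exp(sigma*sqrt(dt)) = 1.054464; d = 1/u = 0.948349
p = (exp((r-q)*dt) - d) / (u - d) = 0.465565
Discount per step: exp(-r*dt) = 0.999875
Stock lattice S(k, i) with i counting down-moves:
  k=0: S(0,0) = 25.4500
  k=1: S(1,0) = 26.8361; S(1,1) = 24.1355
  k=2: S(2,0) = 28.2977; S(2,1) = 25.4500; S(2,2) = 22.8888
  k=3: S(3,0) = 29.8390; S(3,1) = 26.8361; S(3,2) = 24.1355; S(3,3) = 21.7066
  k=4: S(4,0) = 31.4641; S(4,1) = 28.2977; S(4,2) = 25.4500; S(4,3) = 22.8888; S(4,4) = 20.5854
Terminal payoffs V(N, i) = max(K - S_T, 0):
  V(4,0) = 0.000000; V(4,1) = 0.000000; V(4,2) = 1.440000; V(4,3) = 4.001154; V(4,4) = 6.304567
Backward induction: V(k, i) = exp(-r*dt) * [p * V(k+1, i) + (1-p) * V(k+1, i+1)].
  V(3,0) = exp(-r*dt) * [p*0.000000 + (1-p)*0.000000] = 0.000000
  V(3,1) = exp(-r*dt) * [p*0.000000 + (1-p)*1.440000] = 0.769490
  V(3,2) = exp(-r*dt) * [p*1.440000 + (1-p)*4.001154] = 2.808418
  V(3,3) = exp(-r*dt) * [p*4.001154 + (1-p)*6.304567] = 5.231523
  V(2,0) = exp(-r*dt) * [p*0.000000 + (1-p)*0.769490] = 0.411190
  V(2,1) = exp(-r*dt) * [p*0.769490 + (1-p)*2.808418] = 1.858931
  V(2,2) = exp(-r*dt) * [p*2.808418 + (1-p)*5.231523] = 4.102896
  V(1,0) = exp(-r*dt) * [p*0.411190 + (1-p)*1.858931] = 1.184765
  V(1,1) = exp(-r*dt) * [p*1.858931 + (1-p)*4.102896] = 3.057801
  V(0,0) = exp(-r*dt) * [p*1.184765 + (1-p)*3.057801] = 2.185507


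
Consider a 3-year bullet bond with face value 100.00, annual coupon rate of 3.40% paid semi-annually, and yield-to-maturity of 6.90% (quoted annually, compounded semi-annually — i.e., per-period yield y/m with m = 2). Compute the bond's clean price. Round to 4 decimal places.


Coupon per period c = face * coupon_rate / m = 1.700000
Periods per year m = 2; per-period yield y/m = 0.034500
Number of cashflows N = 6
Cashflows (t years, CF_t, discount factor 1/(1+y/m)^(m*t), PV):
  t = 0.5000: CF_t = 1.700000, DF = 0.966651, PV = 1.643306
  t = 1.0000: CF_t = 1.700000, DF = 0.934413, PV = 1.588503
  t = 1.5000: CF_t = 1.700000, DF = 0.903251, PV = 1.535527
  t = 2.0000: CF_t = 1.700000, DF = 0.873128, PV = 1.484318
  t = 2.5000: CF_t = 1.700000, DF = 0.844010, PV = 1.434817
  t = 3.0000: CF_t = 101.700000, DF = 0.815863, PV = 82.973227
Price P = sum_t PV_t = 90.659698

Answer: Price = 90.6597


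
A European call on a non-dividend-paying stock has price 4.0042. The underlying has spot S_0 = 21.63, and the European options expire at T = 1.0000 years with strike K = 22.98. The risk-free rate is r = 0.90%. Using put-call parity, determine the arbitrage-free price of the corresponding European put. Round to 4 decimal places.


Put-call parity: C - P = S_0 * exp(-qT) - K * exp(-rT).
S_0 * exp(-qT) = 21.6300 * 1.00000000 = 21.63000000
K * exp(-rT) = 22.9800 * 0.99104038 = 22.77410790
P = C - S*exp(-qT) + K*exp(-rT)
P = 4.0042 - 21.63000000 + 22.77410790 = 5.1483

Answer: Put price = 5.1483


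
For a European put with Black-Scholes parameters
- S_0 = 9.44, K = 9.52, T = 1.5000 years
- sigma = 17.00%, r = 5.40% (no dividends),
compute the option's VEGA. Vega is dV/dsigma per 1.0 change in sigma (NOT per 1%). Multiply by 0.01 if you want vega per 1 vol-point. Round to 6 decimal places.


d1 = 0.4526087003; d2 = 0.2444020722
phi(d1) = 0.3601027574; exp(-qT) = 1.0000000000; exp(-rT) = 0.9221936914
Vega = S * exp(-qT) * phi(d1) * sqrt(T) = 9.4400 * 1.0000000000 * 0.3601027574 * 1.2247448714 = 4.163361

Answer: Vega = 4.163361


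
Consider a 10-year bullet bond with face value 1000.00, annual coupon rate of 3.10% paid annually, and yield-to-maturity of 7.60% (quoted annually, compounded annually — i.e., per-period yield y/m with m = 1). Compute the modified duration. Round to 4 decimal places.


Coupon per period c = face * coupon_rate / m = 31.000000
Periods per year m = 1; per-period yield y/m = 0.076000
Number of cashflows N = 10
Cashflows (t years, CF_t, discount factor 1/(1+y/m)^(m*t), PV):
  t = 1.0000: CF_t = 31.000000, DF = 0.929368, PV = 28.810409
  t = 2.0000: CF_t = 31.000000, DF = 0.863725, PV = 26.775473
  t = 3.0000: CF_t = 31.000000, DF = 0.802718, PV = 24.884269
  t = 4.0000: CF_t = 31.000000, DF = 0.746021, PV = 23.126644
  t = 5.0000: CF_t = 31.000000, DF = 0.693328, PV = 21.493163
  t = 6.0000: CF_t = 31.000000, DF = 0.644357, PV = 19.975059
  t = 7.0000: CF_t = 31.000000, DF = 0.598845, PV = 18.564181
  t = 8.0000: CF_t = 31.000000, DF = 0.556547, PV = 17.252956
  t = 9.0000: CF_t = 31.000000, DF = 0.517237, PV = 16.034346
  t = 10.0000: CF_t = 1031.000000, DF = 0.480704, PV = 495.605311
Price P = sum_t PV_t = 692.521811
First compute Macaulay numerator sum_t t * PV_t:
  t * PV_t at t = 1.0000: 28.810409
  t * PV_t at t = 2.0000: 53.550946
  t * PV_t at t = 3.0000: 74.652806
  t * PV_t at t = 4.0000: 92.506575
  t * PV_t at t = 5.0000: 107.465816
  t * PV_t at t = 6.0000: 119.850353
  t * PV_t at t = 7.0000: 129.949267
  t * PV_t at t = 8.0000: 138.023651
  t * PV_t at t = 9.0000: 144.309114
  t * PV_t at t = 10.0000: 4956.053113
Macaulay duration D = 5845.172049 / 692.521811 = 8.440416
Modified duration = D / (1 + y/m) = 8.440416 / (1 + 0.076000) = 7.844253

Answer: Modified duration = 7.8443


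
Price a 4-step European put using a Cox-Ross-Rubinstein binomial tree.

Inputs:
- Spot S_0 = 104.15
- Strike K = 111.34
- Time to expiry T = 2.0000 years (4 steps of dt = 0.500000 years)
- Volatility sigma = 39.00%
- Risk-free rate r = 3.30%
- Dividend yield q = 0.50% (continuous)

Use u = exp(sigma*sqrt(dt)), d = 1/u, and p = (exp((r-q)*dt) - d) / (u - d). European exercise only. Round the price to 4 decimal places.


Answer: Price = V(0,0) = 22.8267

Derivation:
dt = T/N = 0.500000
u = exp(sigma*sqrt(dt)) = 1.317547; d = 1/u = 0.758986
p = (exp((r-q)*dt) - d) / (u - d) = 0.456731
Discount per step: exp(-r*dt) = 0.983635
Stock lattice S(k, i) with i counting down-moves:
  k=0: S(0,0) = 104.1500
  k=1: S(1,0) = 137.2225; S(1,1) = 79.0484
  k=2: S(2,0) = 180.7971; S(2,1) = 104.1500; S(2,2) = 59.9967
  k=3: S(3,0) = 238.2087; S(3,1) = 137.2225; S(3,2) = 79.0484; S(3,3) = 45.5366
  k=4: S(4,0) = 313.8511; S(4,1) = 180.7971; S(4,2) = 104.1500; S(4,3) = 59.9967; S(4,4) = 34.5617
Terminal payoffs V(N, i) = max(K - S_T, 0):
  V(4,0) = 0.000000; V(4,1) = 0.000000; V(4,2) = 7.190000; V(4,3) = 51.343341; V(4,4) = 76.778319
Backward induction: V(k, i) = exp(-r*dt) * [p * V(k+1, i) + (1-p) * V(k+1, i+1)].
  V(3,0) = exp(-r*dt) * [p*0.000000 + (1-p)*0.000000] = 0.000000
  V(3,1) = exp(-r*dt) * [p*0.000000 + (1-p)*7.190000] = 3.842179
  V(3,2) = exp(-r*dt) * [p*7.190000 + (1-p)*51.343341] = 30.666922
  V(3,3) = exp(-r*dt) * [p*51.343341 + (1-p)*76.778319] = 64.095025
  V(2,0) = exp(-r*dt) * [p*0.000000 + (1-p)*3.842179] = 2.053177
  V(2,1) = exp(-r*dt) * [p*3.842179 + (1-p)*30.666922] = 18.113861
  V(2,2) = exp(-r*dt) * [p*30.666922 + (1-p)*64.095025] = 48.028319
  V(1,0) = exp(-r*dt) * [p*2.053177 + (1-p)*18.113861] = 10.602057
  V(1,1) = exp(-r*dt) * [p*18.113861 + (1-p)*48.028319] = 33.803069
  V(0,0) = exp(-r*dt) * [p*10.602057 + (1-p)*33.803069] = 22.826674


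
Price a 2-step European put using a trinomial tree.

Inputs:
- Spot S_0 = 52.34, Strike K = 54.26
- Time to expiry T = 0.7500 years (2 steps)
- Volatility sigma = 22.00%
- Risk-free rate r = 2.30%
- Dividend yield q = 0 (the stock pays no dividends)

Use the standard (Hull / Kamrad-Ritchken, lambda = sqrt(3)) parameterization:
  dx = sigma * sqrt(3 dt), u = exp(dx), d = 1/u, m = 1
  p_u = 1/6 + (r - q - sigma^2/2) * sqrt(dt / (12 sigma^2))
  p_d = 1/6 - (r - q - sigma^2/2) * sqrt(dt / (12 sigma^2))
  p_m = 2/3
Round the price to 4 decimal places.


dt = T/N = 0.375000; dx = sigma*sqrt(3*dt) = 0.233345
u = exp(dx) = 1.262817; d = 1/u = 0.791880
p_u = 0.165702, p_m = 0.666667, p_d = 0.167631
Discount per step: exp(-r*dt) = 0.991412
Stock lattice S(k, j) with j the centered position index:
  k=0: S(0,+0) = 52.3400
  k=1: S(1,-1) = 41.4470; S(1,+0) = 52.3400; S(1,+1) = 66.0959
  k=2: S(2,-2) = 32.8211; S(2,-1) = 41.4470; S(2,+0) = 52.3400; S(2,+1) = 66.0959; S(2,+2) = 83.4670
Terminal payoffs V(N, j) = max(K - S_T, 0):
  V(2,-2) = 21.438939; V(2,-1) = 12.812994; V(2,+0) = 1.920000; V(2,+1) = 0.000000; V(2,+2) = 0.000000
Backward induction: V(k, j) = exp(-r*dt) * [p_u * V(k+1, j+1) + p_m * V(k+1, j) + p_d * V(k+1, j-1)]
  V(1,-1) = exp(-r*dt) * [p_u*1.920000 + p_m*12.812994 + p_d*21.438939] = 12.347019
  V(1,+0) = exp(-r*dt) * [p_u*0.000000 + p_m*1.920000 + p_d*12.812994] = 3.398416
  V(1,+1) = exp(-r*dt) * [p_u*0.000000 + p_m*0.000000 + p_d*1.920000] = 0.319087
  V(0,+0) = exp(-r*dt) * [p_u*0.319087 + p_m*3.398416 + p_d*12.347019] = 4.350540

Answer: Price = V(0,0) = 4.3505


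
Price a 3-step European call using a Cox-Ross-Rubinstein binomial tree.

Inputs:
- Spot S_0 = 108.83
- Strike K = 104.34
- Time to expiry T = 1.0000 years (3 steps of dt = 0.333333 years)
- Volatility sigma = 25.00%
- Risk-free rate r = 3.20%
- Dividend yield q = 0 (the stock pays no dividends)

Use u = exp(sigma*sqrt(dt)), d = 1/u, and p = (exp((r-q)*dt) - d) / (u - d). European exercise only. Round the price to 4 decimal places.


dt = T/N = 0.333333
u = exp(sigma*sqrt(dt)) = 1.155274; d = 1/u = 0.865596
p = (exp((r-q)*dt) - d) / (u - d) = 0.500998
Discount per step: exp(-r*dt) = 0.989390
Stock lattice S(k, i) with i counting down-moves:
  k=0: S(0,0) = 108.8300
  k=1: S(1,0) = 125.7285; S(1,1) = 94.2028
  k=2: S(2,0) = 145.2508; S(2,1) = 108.8300; S(2,2) = 81.5415
  k=3: S(3,0) = 167.8045; S(3,1) = 125.7285; S(3,2) = 94.2028; S(3,3) = 70.5819
Terminal payoffs V(N, i) = max(S_T - K, 0):
  V(3,0) = 63.464521; V(3,1) = 21.388472; V(3,2) = 0.000000; V(3,3) = 0.000000
Backward induction: V(k, i) = exp(-r*dt) * [p * V(k+1, i) + (1-p) * V(k+1, i+1)].
  V(2,0) = exp(-r*dt) * [p*63.464521 + (1-p)*21.388472] = 42.017883
  V(2,1) = exp(-r*dt) * [p*21.388472 + (1-p)*0.000000] = 10.601882
  V(2,2) = exp(-r*dt) * [p*0.000000 + (1-p)*0.000000] = 0.000000
  V(1,0) = exp(-r*dt) * [p*42.017883 + (1-p)*10.601882] = 26.061745
  V(1,1) = exp(-r*dt) * [p*10.601882 + (1-p)*0.000000] = 5.255163
  V(0,0) = exp(-r*dt) * [p*26.061745 + (1-p)*5.255163] = 15.512855

Answer: Price = V(0,0) = 15.5129


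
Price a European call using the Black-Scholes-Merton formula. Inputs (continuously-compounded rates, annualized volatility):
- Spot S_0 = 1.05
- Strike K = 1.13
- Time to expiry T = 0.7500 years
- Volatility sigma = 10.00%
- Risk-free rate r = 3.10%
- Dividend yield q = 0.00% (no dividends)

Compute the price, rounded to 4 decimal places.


d1 = (ln(S/K) + (r - q + 0.5*sigma^2) * T) / (sigma * sqrt(T)) = -0.53609823
d2 = d1 - sigma * sqrt(T) = -0.62270077
exp(-rT) = 0.97701820; exp(-qT) = 1.00000000
C = S_0 * exp(-qT) * N(d1) - K * exp(-rT) * N(d2)
N(d1) = 0.29594533; N(d2) = 0.26674059
C = 1.0500 * 1.00000000 * 0.29594533 - 1.1300 * 0.97701820 * 0.26674059 = 0.0163

Answer: Price = 0.0163


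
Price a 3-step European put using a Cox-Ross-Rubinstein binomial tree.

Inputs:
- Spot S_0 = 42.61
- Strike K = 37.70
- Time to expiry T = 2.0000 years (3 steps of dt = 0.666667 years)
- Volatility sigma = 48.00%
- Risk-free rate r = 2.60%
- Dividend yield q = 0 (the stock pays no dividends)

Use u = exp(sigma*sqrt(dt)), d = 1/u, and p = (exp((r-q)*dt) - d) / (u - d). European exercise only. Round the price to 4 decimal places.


dt = T/N = 0.666667
u = exp(sigma*sqrt(dt)) = 1.479817; d = 1/u = 0.675759
p = (exp((r-q)*dt) - d) / (u - d) = 0.425001
Discount per step: exp(-r*dt) = 0.982816
Stock lattice S(k, i) with i counting down-moves:
  k=0: S(0,0) = 42.6100
  k=1: S(1,0) = 63.0550; S(1,1) = 28.7941
  k=2: S(2,0) = 93.3099; S(2,1) = 42.6100; S(2,2) = 19.4579
  k=3: S(3,0) = 138.0815; S(3,1) = 63.0550; S(3,2) = 28.7941; S(3,3) = 13.1488
Terminal payoffs V(N, i) = max(K - S_T, 0):
  V(3,0) = 0.000000; V(3,1) = 0.000000; V(3,2) = 8.905897; V(3,3) = 24.551155
Backward induction: V(k, i) = exp(-r*dt) * [p * V(k+1, i) + (1-p) * V(k+1, i+1)].
  V(2,0) = exp(-r*dt) * [p*0.000000 + (1-p)*0.000000] = 0.000000
  V(2,1) = exp(-r*dt) * [p*0.000000 + (1-p)*8.905897] = 5.032886
  V(2,2) = exp(-r*dt) * [p*8.905897 + (1-p)*24.551155] = 17.594282
  V(1,0) = exp(-r*dt) * [p*0.000000 + (1-p)*5.032886] = 2.844177
  V(1,1) = exp(-r*dt) * [p*5.032886 + (1-p)*17.594282] = 12.045077
  V(0,0) = exp(-r*dt) * [p*2.844177 + (1-p)*12.045077] = 7.994901

Answer: Price = V(0,0) = 7.9949


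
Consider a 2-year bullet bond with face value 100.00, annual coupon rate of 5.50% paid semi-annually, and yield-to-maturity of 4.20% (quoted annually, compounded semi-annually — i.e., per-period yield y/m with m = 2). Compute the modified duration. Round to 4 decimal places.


Coupon per period c = face * coupon_rate / m = 2.750000
Periods per year m = 2; per-period yield y/m = 0.021000
Number of cashflows N = 4
Cashflows (t years, CF_t, discount factor 1/(1+y/m)^(m*t), PV):
  t = 0.5000: CF_t = 2.750000, DF = 0.979432, PV = 2.693438
  t = 1.0000: CF_t = 2.750000, DF = 0.959287, PV = 2.638039
  t = 1.5000: CF_t = 2.750000, DF = 0.939556, PV = 2.583780
  t = 2.0000: CF_t = 102.750000, DF = 0.920231, PV = 94.553773
Price P = sum_t PV_t = 102.469029
First compute Macaulay numerator sum_t t * PV_t:
  t * PV_t at t = 0.5000: 1.346719
  t * PV_t at t = 1.0000: 2.638039
  t * PV_t at t = 1.5000: 3.875669
  t * PV_t at t = 2.0000: 189.107546
Macaulay duration D = 196.967973 / 102.469029 = 1.922220
Modified duration = D / (1 + y/m) = 1.922220 / (1 + 0.021000) = 1.882683

Answer: Modified duration = 1.8827


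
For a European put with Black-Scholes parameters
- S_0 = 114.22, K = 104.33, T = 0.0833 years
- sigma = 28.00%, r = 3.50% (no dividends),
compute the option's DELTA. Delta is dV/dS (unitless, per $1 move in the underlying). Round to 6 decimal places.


d1 = 1.1971895125; d2 = 1.1163766423
phi(d1) = 0.1948413000; exp(-qT) = 1.0000000000; exp(-rT) = 0.9970887459
N(-d1) = 0.1156163483
Delta = -exp(-qT) * N(-d1) = -1.0000000000 * 0.1156163483 = -0.115616

Answer: Delta = -0.115616


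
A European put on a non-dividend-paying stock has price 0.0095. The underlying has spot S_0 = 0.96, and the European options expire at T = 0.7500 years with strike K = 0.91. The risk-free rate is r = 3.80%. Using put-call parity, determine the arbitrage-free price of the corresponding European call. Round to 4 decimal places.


Answer: Call price = 0.0851

Derivation:
Put-call parity: C - P = S_0 * exp(-qT) - K * exp(-rT).
S_0 * exp(-qT) = 0.9600 * 1.00000000 = 0.96000000
K * exp(-rT) = 0.9100 * 0.97190229 = 0.88443109
C = P + S*exp(-qT) - K*exp(-rT)
C = 0.0095 + 0.96000000 - 0.88443109 = 0.0851


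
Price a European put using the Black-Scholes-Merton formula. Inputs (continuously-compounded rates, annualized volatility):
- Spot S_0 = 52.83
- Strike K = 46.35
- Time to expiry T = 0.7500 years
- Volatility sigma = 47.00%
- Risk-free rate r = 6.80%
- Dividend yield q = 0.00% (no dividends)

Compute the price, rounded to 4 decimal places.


Answer: Price = 4.1730

Derivation:
d1 = (ln(S/K) + (r - q + 0.5*sigma^2) * T) / (sigma * sqrt(T)) = 0.65030626
d2 = d1 - sigma * sqrt(T) = 0.24327432
exp(-rT) = 0.95027867; exp(-qT) = 1.00000000
P = K * exp(-rT) * N(-d2) - S_0 * exp(-qT) * N(-d1)
N(-d1) = 0.25774721; N(-d2) = 0.40389645
P = 46.3500 * 0.95027867 * 0.40389645 - 52.8300 * 1.00000000 * 0.25774721 = 4.1730


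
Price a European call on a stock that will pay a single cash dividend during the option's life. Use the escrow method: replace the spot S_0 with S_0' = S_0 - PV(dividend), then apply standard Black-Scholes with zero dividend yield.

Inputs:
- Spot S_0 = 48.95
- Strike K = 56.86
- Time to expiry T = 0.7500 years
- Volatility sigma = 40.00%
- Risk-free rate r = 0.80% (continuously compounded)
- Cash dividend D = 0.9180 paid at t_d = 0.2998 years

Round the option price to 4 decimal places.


Answer: Price = 3.7143

Derivation:
PV(D) = D * exp(-r * t_d) = 0.9180 * 0.99760447 = 0.91580091
S_0' = S_0 - PV(D) = 48.9500 - 0.91580091 = 48.03419909
d1 = (ln(S_0'/K) + (r + sigma^2/2)*T) / (sigma*sqrt(T)) = -0.29640836
d2 = d1 - sigma*sqrt(T) = -0.64281852
exp(-rT) = 0.99401796
N(d1) = 0.38345912; N(d2) = 0.26017093
C = S_0' * N(d1) - K * exp(-rT) * N(d2) = 48.03419909 * 0.38345912 - 56.8600 * 0.99401796 * 0.26017093 = 3.7143


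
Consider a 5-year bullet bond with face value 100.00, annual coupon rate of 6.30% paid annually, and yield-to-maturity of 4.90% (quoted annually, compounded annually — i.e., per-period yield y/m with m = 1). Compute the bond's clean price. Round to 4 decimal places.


Coupon per period c = face * coupon_rate / m = 6.300000
Periods per year m = 1; per-period yield y/m = 0.049000
Number of cashflows N = 5
Cashflows (t years, CF_t, discount factor 1/(1+y/m)^(m*t), PV):
  t = 1.0000: CF_t = 6.300000, DF = 0.953289, PV = 6.005720
  t = 2.0000: CF_t = 6.300000, DF = 0.908760, PV = 5.725186
  t = 3.0000: CF_t = 6.300000, DF = 0.866310, PV = 5.457756
  t = 4.0000: CF_t = 6.300000, DF = 0.825844, PV = 5.202818
  t = 5.0000: CF_t = 106.300000, DF = 0.787268, PV = 83.686581
Price P = sum_t PV_t = 106.078059

Answer: Price = 106.0781


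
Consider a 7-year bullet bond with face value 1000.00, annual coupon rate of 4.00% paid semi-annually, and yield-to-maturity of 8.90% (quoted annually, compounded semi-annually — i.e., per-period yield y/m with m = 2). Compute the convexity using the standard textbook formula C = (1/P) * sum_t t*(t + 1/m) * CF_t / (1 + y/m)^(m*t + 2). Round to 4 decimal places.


Answer: Convexity = 39.2666

Derivation:
Coupon per period c = face * coupon_rate / m = 20.000000
Periods per year m = 2; per-period yield y/m = 0.044500
Number of cashflows N = 14
Cashflows (t years, CF_t, discount factor 1/(1+y/m)^(m*t), PV):
  t = 0.5000: CF_t = 20.000000, DF = 0.957396, PV = 19.147918
  t = 1.0000: CF_t = 20.000000, DF = 0.916607, PV = 18.332138
  t = 1.5000: CF_t = 20.000000, DF = 0.877556, PV = 17.551113
  t = 2.0000: CF_t = 20.000000, DF = 0.840168, PV = 16.803363
  t = 2.5000: CF_t = 20.000000, DF = 0.804374, PV = 16.087471
  t = 3.0000: CF_t = 20.000000, DF = 0.770104, PV = 15.402078
  t = 3.5000: CF_t = 20.000000, DF = 0.737294, PV = 14.745886
  t = 4.0000: CF_t = 20.000000, DF = 0.705883, PV = 14.117651
  t = 4.5000: CF_t = 20.000000, DF = 0.675809, PV = 13.516181
  t = 5.0000: CF_t = 20.000000, DF = 0.647017, PV = 12.940336
  t = 5.5000: CF_t = 20.000000, DF = 0.619451, PV = 12.389024
  t = 6.0000: CF_t = 20.000000, DF = 0.593060, PV = 11.861201
  t = 6.5000: CF_t = 20.000000, DF = 0.567793, PV = 11.355865
  t = 7.0000: CF_t = 1020.000000, DF = 0.543603, PV = 554.474977
Price P = sum_t PV_t = 748.725202
Convexity numerator sum_t t*(t + 1/m) * CF_t / (1+y/m)^(m*t + 2):
  t = 0.5000: term = 8.775557
  t = 1.0000: term = 25.205045
  t = 1.5000: term = 48.262413
  t = 2.0000: term = 77.010392
  t = 2.5000: term = 110.594148
  t = 3.0000: term = 148.235335
  t = 3.5000: term = 189.226533
  t = 4.0000: term = 232.926048
  t = 4.5000: term = 278.753049
  t = 5.0000: term = 326.183026
  t = 5.5000: term = 374.743544
  t = 6.0000: term = 424.010276
  t = 6.5000: term = 473.603308
  t = 7.0000: term = 26682.367785
Convexity = (1/P) * sum = 29399.896459 / 748.725202 = 39.266605


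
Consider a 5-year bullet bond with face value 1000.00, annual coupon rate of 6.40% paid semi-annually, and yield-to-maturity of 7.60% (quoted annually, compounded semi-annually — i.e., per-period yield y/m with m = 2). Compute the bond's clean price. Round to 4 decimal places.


Answer: Price = 950.8465

Derivation:
Coupon per period c = face * coupon_rate / m = 32.000000
Periods per year m = 2; per-period yield y/m = 0.038000
Number of cashflows N = 10
Cashflows (t years, CF_t, discount factor 1/(1+y/m)^(m*t), PV):
  t = 0.5000: CF_t = 32.000000, DF = 0.963391, PV = 30.828516
  t = 1.0000: CF_t = 32.000000, DF = 0.928122, PV = 29.699919
  t = 1.5000: CF_t = 32.000000, DF = 0.894145, PV = 28.612639
  t = 2.0000: CF_t = 32.000000, DF = 0.861411, PV = 27.565163
  t = 2.5000: CF_t = 32.000000, DF = 0.829876, PV = 26.556034
  t = 3.0000: CF_t = 32.000000, DF = 0.799495, PV = 25.583847
  t = 3.5000: CF_t = 32.000000, DF = 0.770227, PV = 24.647252
  t = 4.0000: CF_t = 32.000000, DF = 0.742030, PV = 23.744944
  t = 4.5000: CF_t = 32.000000, DF = 0.714865, PV = 22.875669
  t = 5.0000: CF_t = 1032.000000, DF = 0.688694, PV = 710.732479
Price P = sum_t PV_t = 950.846462


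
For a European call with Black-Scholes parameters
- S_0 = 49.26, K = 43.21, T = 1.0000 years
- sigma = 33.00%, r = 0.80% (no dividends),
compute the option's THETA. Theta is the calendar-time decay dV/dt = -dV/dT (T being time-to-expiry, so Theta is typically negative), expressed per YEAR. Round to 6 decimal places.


d1 = 0.5863346750; d2 = 0.2563346750
phi(d1) = 0.3359366398; exp(-qT) = 1.0000000000; exp(-rT) = 0.9920319148
Theta = -S*exp(-qT)*phi(d1)*sigma/(2*sqrt(T)) - r*K*exp(-rT)*N(d2) + q*S*exp(-qT)*N(d1)
N(d1) = 0.7211746832; N(d2) = 0.6011537877; sqrt(T) = 1.0000000000
Term 1 = -49.2600 * 1.0000000000 * 0.3359366398 * 0.3300 / (2 * 1.0000000000) = -2.7304594146
Term 2 = -0.0080 * 43.2100 * 0.9920319148 * 0.6011537877 = -0.2061510187
Term 3 = 0 (no dividend yield, q = 0)
Theta = -2.7304594146 + (-0.2061510187) + (0.0000000000) = -2.936610

Answer: Theta = -2.936610


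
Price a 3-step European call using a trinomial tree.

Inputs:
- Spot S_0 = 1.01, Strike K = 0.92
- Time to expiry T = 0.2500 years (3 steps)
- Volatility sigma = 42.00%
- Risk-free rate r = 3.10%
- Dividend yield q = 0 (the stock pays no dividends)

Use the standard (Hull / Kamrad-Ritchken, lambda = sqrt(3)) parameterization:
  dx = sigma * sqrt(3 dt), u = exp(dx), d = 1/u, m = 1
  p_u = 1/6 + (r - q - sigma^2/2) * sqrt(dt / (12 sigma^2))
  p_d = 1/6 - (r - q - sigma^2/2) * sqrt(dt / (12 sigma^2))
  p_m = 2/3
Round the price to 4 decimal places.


Answer: Price = V(0,0) = 0.1407

Derivation:
dt = T/N = 0.083333; dx = sigma*sqrt(3*dt) = 0.210000
u = exp(dx) = 1.233678; d = 1/u = 0.810584
p_u = 0.155317, p_m = 0.666667, p_d = 0.178016
Discount per step: exp(-r*dt) = 0.997420
Stock lattice S(k, j) with j the centered position index:
  k=0: S(0,+0) = 1.0100
  k=1: S(1,-1) = 0.8187; S(1,+0) = 1.0100; S(1,+1) = 1.2460
  k=2: S(2,-2) = 0.6636; S(2,-1) = 0.8187; S(2,+0) = 1.0100; S(2,+1) = 1.2460; S(2,+2) = 1.5372
  k=3: S(3,-3) = 0.5379; S(3,-2) = 0.6636; S(3,-1) = 0.8187; S(3,+0) = 1.0100; S(3,+1) = 1.2460; S(3,+2) = 1.5372; S(3,+3) = 1.8964
Terminal payoffs V(N, j) = max(S_T - K, 0):
  V(3,-3) = 0.000000; V(3,-2) = 0.000000; V(3,-1) = 0.000000; V(3,+0) = 0.090000; V(3,+1) = 0.326015; V(3,+2) = 0.617181; V(3,+3) = 0.976387
Backward induction: V(k, j) = exp(-r*dt) * [p_u * V(k+1, j+1) + p_m * V(k+1, j) + p_d * V(k+1, j-1)]
  V(2,-2) = exp(-r*dt) * [p_u*0.000000 + p_m*0.000000 + p_d*0.000000] = 0.000000
  V(2,-1) = exp(-r*dt) * [p_u*0.090000 + p_m*0.000000 + p_d*0.000000] = 0.013943
  V(2,+0) = exp(-r*dt) * [p_u*0.326015 + p_m*0.090000 + p_d*0.000000] = 0.110350
  V(2,+1) = exp(-r*dt) * [p_u*0.617181 + p_m*0.326015 + p_d*0.090000] = 0.328374
  V(2,+2) = exp(-r*dt) * [p_u*0.976387 + p_m*0.617181 + p_d*0.326015] = 0.619537
  V(1,-1) = exp(-r*dt) * [p_u*0.110350 + p_m*0.013943 + p_d*0.000000] = 0.026366
  V(1,+0) = exp(-r*dt) * [p_u*0.328374 + p_m*0.110350 + p_d*0.013943] = 0.126723
  V(1,+1) = exp(-r*dt) * [p_u*0.619537 + p_m*0.328374 + p_d*0.110350] = 0.333922
  V(0,+0) = exp(-r*dt) * [p_u*0.333922 + p_m*0.126723 + p_d*0.026366] = 0.140676


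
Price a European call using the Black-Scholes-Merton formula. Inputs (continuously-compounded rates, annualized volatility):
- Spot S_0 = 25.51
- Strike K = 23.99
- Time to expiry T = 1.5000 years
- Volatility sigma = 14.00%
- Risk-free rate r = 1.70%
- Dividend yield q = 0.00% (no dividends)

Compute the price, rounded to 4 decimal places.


Answer: Price = 2.9418

Derivation:
d1 = (ln(S/K) + (r - q + 0.5*sigma^2) * T) / (sigma * sqrt(T)) = 0.59273835
d2 = d1 - sigma * sqrt(T) = 0.42127407
exp(-rT) = 0.97482238; exp(-qT) = 1.00000000
C = S_0 * exp(-qT) * N(d1) - K * exp(-rT) * N(d2)
N(d1) = 0.72332186; N(d2) = 0.66322252
C = 25.5100 * 1.00000000 * 0.72332186 - 23.9900 * 0.97482238 * 0.66322252 = 2.9418


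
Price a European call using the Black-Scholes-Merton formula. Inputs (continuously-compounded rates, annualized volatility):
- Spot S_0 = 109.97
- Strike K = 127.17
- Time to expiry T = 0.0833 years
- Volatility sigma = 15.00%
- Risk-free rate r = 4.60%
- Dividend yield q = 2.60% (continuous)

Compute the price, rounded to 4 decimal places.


d1 = (ln(S/K) + (r - q + 0.5*sigma^2) * T) / (sigma * sqrt(T)) = -3.29649912
d2 = d1 - sigma * sqrt(T) = -3.33979173
exp(-rT) = 0.99617553; exp(-qT) = 0.99783654
C = S_0 * exp(-qT) * N(d1) - K * exp(-rT) * N(d2)
N(d1) = 0.00048949; N(d2) = 0.00041921
C = 109.9700 * 0.99783654 * 0.00048949 - 127.1700 * 0.99617553 * 0.00041921 = 0.0006

Answer: Price = 0.0006


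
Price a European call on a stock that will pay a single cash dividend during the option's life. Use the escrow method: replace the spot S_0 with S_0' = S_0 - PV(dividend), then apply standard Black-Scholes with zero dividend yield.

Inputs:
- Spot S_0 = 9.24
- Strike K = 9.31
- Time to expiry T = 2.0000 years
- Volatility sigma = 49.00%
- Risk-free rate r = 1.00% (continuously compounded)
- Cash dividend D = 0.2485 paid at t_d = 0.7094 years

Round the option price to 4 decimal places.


PV(D) = D * exp(-r * t_d) = 0.2485 * 0.99293110 = 0.24674338
S_0' = S_0 - PV(D) = 9.2400 - 0.24674338 = 8.99325662
d1 = (ln(S_0'/K) + (r + sigma^2/2)*T) / (sigma*sqrt(T)) = 0.32539314
d2 = d1 - sigma*sqrt(T) = -0.36757151
exp(-rT) = 0.98019867
N(d1) = 0.62755823; N(d2) = 0.35659638
C = S_0' * N(d1) - K * exp(-rT) * N(d2) = 8.99325662 * 0.62755823 - 9.3100 * 0.98019867 * 0.35659638 = 2.3896

Answer: Price = 2.3896


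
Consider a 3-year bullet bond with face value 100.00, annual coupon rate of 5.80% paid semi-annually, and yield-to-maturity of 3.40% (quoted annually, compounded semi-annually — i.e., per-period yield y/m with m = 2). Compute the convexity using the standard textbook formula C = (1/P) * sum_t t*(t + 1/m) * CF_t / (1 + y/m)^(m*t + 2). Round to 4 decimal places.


Coupon per period c = face * coupon_rate / m = 2.900000
Periods per year m = 2; per-period yield y/m = 0.017000
Number of cashflows N = 6
Cashflows (t years, CF_t, discount factor 1/(1+y/m)^(m*t), PV):
  t = 0.5000: CF_t = 2.900000, DF = 0.983284, PV = 2.851524
  t = 1.0000: CF_t = 2.900000, DF = 0.966848, PV = 2.803858
  t = 1.5000: CF_t = 2.900000, DF = 0.950686, PV = 2.756990
  t = 2.0000: CF_t = 2.900000, DF = 0.934795, PV = 2.710904
  t = 2.5000: CF_t = 2.900000, DF = 0.919169, PV = 2.665589
  t = 3.0000: CF_t = 102.900000, DF = 0.903804, PV = 93.001437
Price P = sum_t PV_t = 106.790302
Convexity numerator sum_t t*(t + 1/m) * CF_t / (1+y/m)^(m*t + 2):
  t = 0.5000: term = 1.378495
  t = 1.0000: term = 4.066356
  t = 1.5000: term = 7.996768
  t = 2.0000: term = 13.105159
  t = 2.5000: term = 19.329143
  t = 3.0000: term = 944.141419
Convexity = (1/P) * sum = 990.017340 / 106.790302 = 9.270667

Answer: Convexity = 9.2707
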